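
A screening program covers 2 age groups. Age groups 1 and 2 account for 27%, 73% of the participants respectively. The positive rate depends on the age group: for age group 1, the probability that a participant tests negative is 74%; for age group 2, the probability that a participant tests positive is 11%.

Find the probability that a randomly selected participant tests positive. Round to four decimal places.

P(T|1) = 1 − 0.74 = 0.26.
P(T) = P(T|1)·P(1) + P(T|2)·P(2)
      = 0.26·0.27 + 0.11·0.73
      = 0.0702 + 0.0803 = 0.1505

0.1505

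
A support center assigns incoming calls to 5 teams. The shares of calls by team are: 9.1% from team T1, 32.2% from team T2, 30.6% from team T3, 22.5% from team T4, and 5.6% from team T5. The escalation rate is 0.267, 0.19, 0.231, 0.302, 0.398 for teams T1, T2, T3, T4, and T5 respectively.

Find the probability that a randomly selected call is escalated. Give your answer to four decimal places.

0.2464

P(E) = P(E|T1)·P(T1) + P(E|T2)·P(T2) + P(E|T3)·P(T3) + P(E|T4)·P(T4) + P(E|T5)·P(T5)
      = 0.267·0.091 + 0.19·0.322 + 0.231·0.306 + 0.302·0.225 + 0.398·0.056
      = 0.024297 + 0.06118 + 0.070686 + 0.06795 + 0.022288 = 0.246401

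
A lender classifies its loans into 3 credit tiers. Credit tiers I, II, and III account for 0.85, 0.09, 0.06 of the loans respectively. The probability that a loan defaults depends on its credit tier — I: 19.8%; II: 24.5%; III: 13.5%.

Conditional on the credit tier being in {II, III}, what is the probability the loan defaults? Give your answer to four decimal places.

Let S = {II, III}.
P(S) = 0.09 + 0.06 = 0.15.
P(D ∩ S) = 0.245·0.09 + 0.135·0.06 = 0.02205 + 0.0081 = 0.03015.
P(D | S) = 0.03015 / 0.15 = 0.201000…

0.2010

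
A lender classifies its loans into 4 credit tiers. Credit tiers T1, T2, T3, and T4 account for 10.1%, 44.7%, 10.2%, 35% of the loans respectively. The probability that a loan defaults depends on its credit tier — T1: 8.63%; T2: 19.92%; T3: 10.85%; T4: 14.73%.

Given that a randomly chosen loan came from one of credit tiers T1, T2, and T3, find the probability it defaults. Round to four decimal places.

0.1674

Let S = {T1, T2, T3}.
P(S) = 0.101 + 0.447 + 0.102 = 0.65.
P(D ∩ S) = 0.0863·0.101 + 0.1992·0.447 + 0.1085·0.102 = 0.0087163 + 0.0890424 + 0.011067 = 0.1088257.
P(D | S) = 0.1088257 / 0.65 = 0.167424…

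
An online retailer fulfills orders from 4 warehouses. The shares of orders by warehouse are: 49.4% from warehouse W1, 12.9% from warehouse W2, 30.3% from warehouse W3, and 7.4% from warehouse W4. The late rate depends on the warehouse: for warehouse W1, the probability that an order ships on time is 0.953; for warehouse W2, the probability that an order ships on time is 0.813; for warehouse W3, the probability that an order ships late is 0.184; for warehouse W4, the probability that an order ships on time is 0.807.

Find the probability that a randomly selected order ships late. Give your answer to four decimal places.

P(L) ≈ 0.1174

P(L|W1) = 1 − 0.953 = 0.047.
P(L|W2) = 1 − 0.813 = 0.187.
P(L|W4) = 1 − 0.807 = 0.193.
P(L) = P(L|W1)·P(W1) + P(L|W2)·P(W2) + P(L|W3)·P(W3) + P(L|W4)·P(W4)
      = 0.047·0.494 + 0.187·0.129 + 0.184·0.303 + 0.193·0.074
      = 0.023218 + 0.024123 + 0.055752 + 0.014282 = 0.117375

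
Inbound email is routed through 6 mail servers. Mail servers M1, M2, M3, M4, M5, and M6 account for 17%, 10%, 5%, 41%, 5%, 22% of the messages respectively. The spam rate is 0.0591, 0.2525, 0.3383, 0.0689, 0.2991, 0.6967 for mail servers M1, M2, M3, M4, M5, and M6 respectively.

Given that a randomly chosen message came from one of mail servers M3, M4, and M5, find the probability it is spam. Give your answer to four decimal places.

P(S|J) ≈ 0.1179

Let J = {M3, M4, M5}.
P(J) = 0.05 + 0.41 + 0.05 = 0.51.
P(S ∩ J) = 0.3383·0.05 + 0.0689·0.41 + 0.2991·0.05 = 0.016915 + 0.028249 + 0.014955 = 0.060119.
P(S | J) = 0.060119 / 0.51 = 0.117880…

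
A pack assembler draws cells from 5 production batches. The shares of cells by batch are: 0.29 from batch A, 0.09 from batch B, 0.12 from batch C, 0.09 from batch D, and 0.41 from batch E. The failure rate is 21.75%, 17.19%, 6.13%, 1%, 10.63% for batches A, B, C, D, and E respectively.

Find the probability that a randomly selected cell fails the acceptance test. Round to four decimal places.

P(F) ≈ 0.1304

Using total probability over the partition,
P(F) = P(F|A)·P(A) + P(F|B)·P(B) + P(F|C)·P(C) + P(F|D)·P(D) + P(F|E)·P(E)
      = 0.2175·0.29 + 0.1719·0.09 + 0.0613·0.12 + 0.01·0.09 + 0.1063·0.41
      = 0.063075 + 0.015471 + 0.007356 + 0.0009 + 0.043583 = 0.130385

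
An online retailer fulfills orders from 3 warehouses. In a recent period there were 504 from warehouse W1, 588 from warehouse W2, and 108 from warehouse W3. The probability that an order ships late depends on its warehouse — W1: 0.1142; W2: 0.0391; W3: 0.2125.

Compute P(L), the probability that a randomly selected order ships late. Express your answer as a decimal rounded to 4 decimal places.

0.0862

Total: 504 + 588 + 108 = 1200.
P(W1) = 504/1200 = 0.42. P(W2) = 588/1200 = 0.49. P(W3) = 108/1200 = 0.09.
P(L) = P(L|W1)·P(W1) + P(L|W2)·P(W2) + P(L|W3)·P(W3)
      = 0.1142·0.42 + 0.0391·0.49 + 0.2125·0.09
      = 0.047964 + 0.019159 + 0.019125 = 0.086248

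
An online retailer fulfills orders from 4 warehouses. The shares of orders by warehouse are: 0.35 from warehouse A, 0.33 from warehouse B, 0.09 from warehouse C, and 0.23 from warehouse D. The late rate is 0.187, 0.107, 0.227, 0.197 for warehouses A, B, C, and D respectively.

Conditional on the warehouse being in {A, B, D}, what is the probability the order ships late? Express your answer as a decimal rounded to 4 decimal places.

Let S = {A, B, D}.
P(S) = 0.35 + 0.33 + 0.23 = 0.91.
P(L ∩ S) = 0.187·0.35 + 0.107·0.33 + 0.197·0.23 = 0.06545 + 0.03531 + 0.04531 = 0.14607.
P(L | S) = 0.14607 / 0.91 = 0.160516…

0.1605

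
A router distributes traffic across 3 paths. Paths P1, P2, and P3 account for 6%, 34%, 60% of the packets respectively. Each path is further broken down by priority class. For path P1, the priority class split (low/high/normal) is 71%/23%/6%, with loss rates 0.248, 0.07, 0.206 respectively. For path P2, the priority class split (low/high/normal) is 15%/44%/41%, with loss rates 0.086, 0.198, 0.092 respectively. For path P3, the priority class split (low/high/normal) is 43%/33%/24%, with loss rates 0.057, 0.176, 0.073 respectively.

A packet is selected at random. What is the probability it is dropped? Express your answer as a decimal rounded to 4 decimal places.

P(L|P1) = 0.71·0.248 + 0.23·0.07 + 0.06·0.206 = 0.17608 + 0.0161 + 0.01236 = 0.20454
P(L|P2) = 0.15·0.086 + 0.44·0.198 + 0.41·0.092 = 0.0129 + 0.08712 + 0.03772 = 0.13774
P(L|P3) = 0.43·0.057 + 0.33·0.176 + 0.24·0.073 = 0.02451 + 0.05808 + 0.01752 = 0.10011
By total probability over the outer partition,
P(L) = 0.06·0.20454 + 0.34·0.13774 + 0.6·0.10011
      = 0.0122724 + 0.0468316 + 0.060066 = 0.11917

P(L) ≈ 0.1192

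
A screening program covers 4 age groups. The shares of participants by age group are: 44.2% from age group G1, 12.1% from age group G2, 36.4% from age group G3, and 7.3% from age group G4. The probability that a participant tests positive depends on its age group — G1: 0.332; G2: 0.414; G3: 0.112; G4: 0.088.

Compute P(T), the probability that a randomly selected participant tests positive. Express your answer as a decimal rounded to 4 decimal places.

Summing over the partition,
P(T) = P(T|G1)·P(G1) + P(T|G2)·P(G2) + P(T|G3)·P(G3) + P(T|G4)·P(G4)
      = 0.332·0.442 + 0.414·0.121 + 0.112·0.364 + 0.088·0.073
      = 0.146744 + 0.050094 + 0.040768 + 0.006424 = 0.24403

0.2440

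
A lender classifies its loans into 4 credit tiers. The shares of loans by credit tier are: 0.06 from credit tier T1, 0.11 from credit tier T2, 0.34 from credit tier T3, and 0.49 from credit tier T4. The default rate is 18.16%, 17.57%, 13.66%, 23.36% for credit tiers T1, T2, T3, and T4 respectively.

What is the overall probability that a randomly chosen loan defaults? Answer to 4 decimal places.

P(D) = P(D|T1)·P(T1) + P(D|T2)·P(T2) + P(D|T3)·P(T3) + P(D|T4)·P(T4)
      = 0.1816·0.06 + 0.1757·0.11 + 0.1366·0.34 + 0.2336·0.49
      = 0.010896 + 0.019327 + 0.046444 + 0.114464 = 0.191131

P(D) ≈ 0.1911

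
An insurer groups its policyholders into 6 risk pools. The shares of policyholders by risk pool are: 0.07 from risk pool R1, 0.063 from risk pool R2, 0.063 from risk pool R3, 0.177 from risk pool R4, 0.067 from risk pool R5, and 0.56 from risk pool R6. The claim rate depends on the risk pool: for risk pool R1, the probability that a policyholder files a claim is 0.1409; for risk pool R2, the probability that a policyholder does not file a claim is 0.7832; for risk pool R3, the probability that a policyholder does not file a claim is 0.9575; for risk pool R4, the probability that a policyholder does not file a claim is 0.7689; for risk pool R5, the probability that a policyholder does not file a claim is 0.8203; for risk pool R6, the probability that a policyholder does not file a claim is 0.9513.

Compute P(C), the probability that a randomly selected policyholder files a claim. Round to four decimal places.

P(C) ≈ 0.1064

P(C|R2) = 1 − 0.7832 = 0.2168.
P(C|R3) = 1 − 0.9575 = 0.0425.
P(C|R4) = 1 − 0.7689 = 0.2311.
P(C|R5) = 1 − 0.8203 = 0.1797.
P(C|R6) = 1 − 0.9513 = 0.0487.
P(C) = P(C|R1)·P(R1) + P(C|R2)·P(R2) + P(C|R3)·P(R3) + P(C|R4)·P(R4) + P(C|R5)·P(R5) + P(C|R6)·P(R6)
      = 0.1409·0.07 + 0.2168·0.063 + 0.0425·0.063 + 0.2311·0.177 + 0.1797·0.067 + 0.0487·0.56
      = 0.009863 + 0.0136584 + 0.0026775 + 0.0409047 + 0.0120399 + 0.027272 = 0.1064155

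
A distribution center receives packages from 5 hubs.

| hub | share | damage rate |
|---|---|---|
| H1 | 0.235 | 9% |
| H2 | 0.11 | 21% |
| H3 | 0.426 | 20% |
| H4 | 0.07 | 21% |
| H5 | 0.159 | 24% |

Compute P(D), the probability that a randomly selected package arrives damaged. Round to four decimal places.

By the law of total probability,
P(D) = P(D|H1)·P(H1) + P(D|H2)·P(H2) + P(D|H3)·P(H3) + P(D|H4)·P(H4) + P(D|H5)·P(H5)
      = 0.09·0.235 + 0.21·0.11 + 0.2·0.426 + 0.21·0.07 + 0.24·0.159
      = 0.02115 + 0.0231 + 0.0852 + 0.0147 + 0.03816 = 0.18231

P(D) ≈ 0.1823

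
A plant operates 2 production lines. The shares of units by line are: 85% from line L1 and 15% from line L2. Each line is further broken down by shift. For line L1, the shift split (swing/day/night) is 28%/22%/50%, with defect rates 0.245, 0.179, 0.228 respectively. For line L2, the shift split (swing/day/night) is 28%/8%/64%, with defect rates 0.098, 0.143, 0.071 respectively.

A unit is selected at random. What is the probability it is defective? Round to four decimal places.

P(D|L1) = 0.28·0.245 + 0.22·0.179 + 0.5·0.228 = 0.0686 + 0.03938 + 0.114 = 0.22198
P(D|L2) = 0.28·0.098 + 0.08·0.143 + 0.64·0.071 = 0.02744 + 0.01144 + 0.04544 = 0.08432
Then overall,
P(D) = 0.85·0.22198 + 0.15·0.08432
      = 0.188683 + 0.012648 = 0.201331

0.2013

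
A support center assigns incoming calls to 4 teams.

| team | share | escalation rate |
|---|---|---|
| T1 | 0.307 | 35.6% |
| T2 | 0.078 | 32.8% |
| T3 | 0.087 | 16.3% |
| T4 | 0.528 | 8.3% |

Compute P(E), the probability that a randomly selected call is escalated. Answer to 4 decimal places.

Using total probability over the partition,
P(E) = P(E|T1)·P(T1) + P(E|T2)·P(T2) + P(E|T3)·P(T3) + P(E|T4)·P(T4)
      = 0.356·0.307 + 0.328·0.078 + 0.163·0.087 + 0.083·0.528
      = 0.109292 + 0.025584 + 0.014181 + 0.043824 = 0.192881

0.1929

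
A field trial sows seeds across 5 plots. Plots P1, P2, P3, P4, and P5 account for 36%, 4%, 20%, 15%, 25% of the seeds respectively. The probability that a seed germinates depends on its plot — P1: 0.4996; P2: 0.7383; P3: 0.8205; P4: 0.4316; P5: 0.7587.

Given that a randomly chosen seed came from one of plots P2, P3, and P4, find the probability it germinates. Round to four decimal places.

Let S = {P2, P3, P4}.
P(S) = 0.04 + 0.2 + 0.15 = 0.39.
P(G ∩ S) = 0.7383·0.04 + 0.8205·0.2 + 0.4316·0.15 = 0.029532 + 0.1641 + 0.06474 = 0.258372.
P(G | S) = 0.258372 / 0.39 = 0.662492…

0.6625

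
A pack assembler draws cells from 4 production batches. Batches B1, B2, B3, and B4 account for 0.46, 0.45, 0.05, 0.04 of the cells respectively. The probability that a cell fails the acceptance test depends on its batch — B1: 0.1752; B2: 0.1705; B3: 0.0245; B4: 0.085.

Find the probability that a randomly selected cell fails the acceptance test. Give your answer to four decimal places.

P(F) ≈ 0.1619

P(F) = P(F|B1)·P(B1) + P(F|B2)·P(B2) + P(F|B3)·P(B3) + P(F|B4)·P(B4)
      = 0.1752·0.46 + 0.1705·0.45 + 0.0245·0.05 + 0.085·0.04
      = 0.080592 + 0.076725 + 0.001225 + 0.0034 = 0.161942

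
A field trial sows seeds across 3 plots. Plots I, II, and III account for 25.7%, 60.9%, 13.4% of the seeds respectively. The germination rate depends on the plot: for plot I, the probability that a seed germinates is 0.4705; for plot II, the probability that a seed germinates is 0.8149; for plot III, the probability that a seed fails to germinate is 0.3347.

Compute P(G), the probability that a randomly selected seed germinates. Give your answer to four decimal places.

0.7063

P(G|III) = 1 − 0.3347 = 0.6653.
P(G) = P(G|I)·P(I) + P(G|II)·P(II) + P(G|III)·P(III)
      = 0.4705·0.257 + 0.8149·0.609 + 0.6653·0.134
      = 0.1209185 + 0.4962741 + 0.0891502 = 0.7063428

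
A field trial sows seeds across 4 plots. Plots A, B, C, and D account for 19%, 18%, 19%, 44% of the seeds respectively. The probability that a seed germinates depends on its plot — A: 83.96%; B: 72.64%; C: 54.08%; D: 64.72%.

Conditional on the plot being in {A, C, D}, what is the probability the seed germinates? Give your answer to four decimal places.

P(G|S) ≈ 0.6671

Let S = {A, C, D}.
P(S) = 0.19 + 0.19 + 0.44 = 0.82.
P(G ∩ S) = 0.8396·0.19 + 0.5408·0.19 + 0.6472·0.44 = 0.159524 + 0.102752 + 0.284768 = 0.547044.
P(G | S) = 0.547044 / 0.82 = 0.667127…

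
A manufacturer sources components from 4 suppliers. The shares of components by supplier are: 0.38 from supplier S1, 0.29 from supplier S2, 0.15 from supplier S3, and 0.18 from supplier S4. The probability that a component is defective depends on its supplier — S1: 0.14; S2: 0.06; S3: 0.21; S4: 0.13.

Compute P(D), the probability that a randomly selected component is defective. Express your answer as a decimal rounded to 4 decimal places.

P(D) = P(D|S1)·P(S1) + P(D|S2)·P(S2) + P(D|S3)·P(S3) + P(D|S4)·P(S4)
      = 0.14·0.38 + 0.06·0.29 + 0.21·0.15 + 0.13·0.18
      = 0.0532 + 0.0174 + 0.0315 + 0.0234 = 0.1255

P(D) ≈ 0.1255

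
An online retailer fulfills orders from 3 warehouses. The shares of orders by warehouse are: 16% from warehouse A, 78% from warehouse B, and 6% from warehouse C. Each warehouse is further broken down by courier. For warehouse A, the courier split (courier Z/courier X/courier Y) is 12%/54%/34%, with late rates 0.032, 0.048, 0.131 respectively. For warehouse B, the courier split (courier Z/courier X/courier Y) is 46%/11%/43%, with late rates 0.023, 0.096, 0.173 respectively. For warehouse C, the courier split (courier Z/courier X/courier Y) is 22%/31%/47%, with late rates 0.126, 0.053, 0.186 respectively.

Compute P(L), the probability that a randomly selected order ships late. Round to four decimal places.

0.0943

P(L|A) = 0.12·0.032 + 0.54·0.048 + 0.34·0.131 = 0.00384 + 0.02592 + 0.04454 = 0.0743
P(L|B) = 0.46·0.023 + 0.11·0.096 + 0.43·0.173 = 0.01058 + 0.01056 + 0.07439 = 0.09553
P(L|C) = 0.22·0.126 + 0.31·0.053 + 0.47·0.186 = 0.02772 + 0.01643 + 0.08742 = 0.13157
By total probability over the outer partition,
P(L) = 0.16·0.0743 + 0.78·0.09553 + 0.06·0.13157
      = 0.011888 + 0.0745134 + 0.0078942 = 0.0942956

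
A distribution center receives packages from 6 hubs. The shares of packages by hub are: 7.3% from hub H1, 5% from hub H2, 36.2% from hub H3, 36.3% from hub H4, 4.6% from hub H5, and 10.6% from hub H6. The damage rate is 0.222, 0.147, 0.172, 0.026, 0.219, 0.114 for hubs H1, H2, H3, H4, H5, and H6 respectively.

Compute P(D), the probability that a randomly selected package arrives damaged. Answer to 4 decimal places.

By the law of total probability,
P(D) = P(D|H1)·P(H1) + P(D|H2)·P(H2) + P(D|H3)·P(H3) + P(D|H4)·P(H4) + P(D|H5)·P(H5) + P(D|H6)·P(H6)
      = 0.222·0.073 + 0.147·0.05 + 0.172·0.362 + 0.026·0.363 + 0.219·0.046 + 0.114·0.106
      = 0.016206 + 0.00735 + 0.062264 + 0.009438 + 0.010074 + 0.012084 = 0.117416

P(D) ≈ 0.1174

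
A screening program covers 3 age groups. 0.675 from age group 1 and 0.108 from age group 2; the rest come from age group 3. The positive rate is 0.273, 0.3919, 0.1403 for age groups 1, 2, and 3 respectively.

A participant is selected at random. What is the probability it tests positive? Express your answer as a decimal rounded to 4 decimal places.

P(3) = 1 − (0.675 + 0.108) = 0.217.
P(T) = P(T|1)·P(1) + P(T|2)·P(2) + P(T|3)·P(3)
      = 0.273·0.675 + 0.3919·0.108 + 0.1403·0.217
      = 0.184275 + 0.0423252 + 0.0304451 = 0.2570453

0.2570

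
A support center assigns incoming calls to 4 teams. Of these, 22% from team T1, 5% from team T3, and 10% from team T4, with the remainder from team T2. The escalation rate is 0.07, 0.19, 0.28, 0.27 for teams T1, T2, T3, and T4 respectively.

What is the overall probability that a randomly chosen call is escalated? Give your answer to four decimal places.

P(T2) = 1 − (0.22 + 0.05 + 0.1) = 0.63.
Summing over the partition,
P(E) = P(E|T1)·P(T1) + P(E|T2)·P(T2) + P(E|T3)·P(T3) + P(E|T4)·P(T4)
      = 0.07·0.22 + 0.19·0.63 + 0.28·0.05 + 0.27·0.1
      = 0.0154 + 0.1197 + 0.014 + 0.027 = 0.1761

0.1761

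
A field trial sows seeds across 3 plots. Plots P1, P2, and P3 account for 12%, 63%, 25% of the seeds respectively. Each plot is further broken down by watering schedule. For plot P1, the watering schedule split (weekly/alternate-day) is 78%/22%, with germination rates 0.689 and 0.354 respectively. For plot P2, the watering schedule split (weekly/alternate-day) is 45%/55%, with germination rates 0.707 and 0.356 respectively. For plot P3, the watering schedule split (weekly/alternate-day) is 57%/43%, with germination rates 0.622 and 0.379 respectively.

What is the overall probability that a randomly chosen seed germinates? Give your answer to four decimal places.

P(G|P1) = 0.78·0.689 + 0.22·0.354 = 0.53742 + 0.07788 = 0.6153
P(G|P2) = 0.45·0.707 + 0.55·0.356 = 0.31815 + 0.1958 = 0.51395
P(G|P3) = 0.57·0.622 + 0.43·0.379 = 0.35454 + 0.16297 = 0.51751
Then overall,
P(G) = 0.12·0.6153 + 0.63·0.51395 + 0.25·0.51751
      = 0.073836 + 0.3237885 + 0.1293775 = 0.527002

0.5270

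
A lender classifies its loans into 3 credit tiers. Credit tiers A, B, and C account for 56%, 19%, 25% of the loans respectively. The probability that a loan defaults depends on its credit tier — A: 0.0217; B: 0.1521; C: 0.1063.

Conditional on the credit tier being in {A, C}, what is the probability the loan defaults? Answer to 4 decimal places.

Let S = {A, C}.
P(S) = 0.56 + 0.25 = 0.81.
P(D ∩ S) = 0.0217·0.56 + 0.1063·0.25 = 0.012152 + 0.026575 = 0.038727.
P(D | S) = 0.038727 / 0.81 = 0.047811…

0.0478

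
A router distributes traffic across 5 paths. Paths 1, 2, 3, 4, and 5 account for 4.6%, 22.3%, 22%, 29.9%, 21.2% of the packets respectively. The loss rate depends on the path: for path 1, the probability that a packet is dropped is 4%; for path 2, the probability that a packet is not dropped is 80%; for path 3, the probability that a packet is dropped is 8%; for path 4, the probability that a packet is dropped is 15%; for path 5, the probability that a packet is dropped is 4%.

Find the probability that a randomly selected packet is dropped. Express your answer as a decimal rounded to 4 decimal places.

P(L) ≈ 0.1174

P(L|2) = 1 − 0.8 = 0.2.
Using total probability over the partition,
P(L) = P(L|1)·P(1) + P(L|2)·P(2) + P(L|3)·P(3) + P(L|4)·P(4) + P(L|5)·P(5)
      = 0.04·0.046 + 0.2·0.223 + 0.08·0.22 + 0.15·0.299 + 0.04·0.212
      = 0.00184 + 0.0446 + 0.0176 + 0.04485 + 0.00848 = 0.11737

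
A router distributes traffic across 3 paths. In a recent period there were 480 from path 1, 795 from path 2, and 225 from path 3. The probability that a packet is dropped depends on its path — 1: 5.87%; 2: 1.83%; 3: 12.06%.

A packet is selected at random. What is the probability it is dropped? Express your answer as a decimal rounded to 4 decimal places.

0.0466

Total: 480 + 795 + 225 = 1500.
P(1) = 480/1500 = 0.32. P(2) = 795/1500 = 0.53. P(3) = 225/1500 = 0.15.
By the law of total probability,
P(L) = P(L|1)·P(1) + P(L|2)·P(2) + P(L|3)·P(3)
      = 0.0587·0.32 + 0.0183·0.53 + 0.1206·0.15
      = 0.018784 + 0.009699 + 0.01809 = 0.046573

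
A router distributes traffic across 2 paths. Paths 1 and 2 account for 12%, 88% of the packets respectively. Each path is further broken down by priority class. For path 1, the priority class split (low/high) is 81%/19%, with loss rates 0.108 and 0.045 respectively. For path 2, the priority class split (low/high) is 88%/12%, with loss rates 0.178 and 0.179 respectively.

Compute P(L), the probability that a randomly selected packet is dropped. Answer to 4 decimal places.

P(L|1) = 0.81·0.108 + 0.19·0.045 = 0.08748 + 0.00855 = 0.09603
P(L|2) = 0.88·0.178 + 0.12·0.179 = 0.15664 + 0.02148 = 0.17812
By total probability over the outer partition,
P(L) = 0.12·0.09603 + 0.88·0.17812
      = 0.0115236 + 0.1567456 = 0.1682692

P(L) ≈ 0.1683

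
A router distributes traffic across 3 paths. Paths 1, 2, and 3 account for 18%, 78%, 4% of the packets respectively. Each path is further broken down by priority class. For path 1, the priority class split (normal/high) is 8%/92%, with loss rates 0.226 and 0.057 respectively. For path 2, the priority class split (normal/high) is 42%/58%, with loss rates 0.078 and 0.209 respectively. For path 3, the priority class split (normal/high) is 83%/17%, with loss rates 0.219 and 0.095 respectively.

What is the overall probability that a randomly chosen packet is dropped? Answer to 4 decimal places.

0.1407

P(L|1) = 0.08·0.226 + 0.92·0.057 = 0.01808 + 0.05244 = 0.07052
P(L|2) = 0.42·0.078 + 0.58·0.209 = 0.03276 + 0.12122 = 0.15398
P(L|3) = 0.83·0.219 + 0.17·0.095 = 0.18177 + 0.01615 = 0.19792
By total probability over the outer partition,
P(L) = 0.18·0.07052 + 0.78·0.15398 + 0.04·0.19792
      = 0.0126936 + 0.1201044 + 0.0079168 = 0.1407148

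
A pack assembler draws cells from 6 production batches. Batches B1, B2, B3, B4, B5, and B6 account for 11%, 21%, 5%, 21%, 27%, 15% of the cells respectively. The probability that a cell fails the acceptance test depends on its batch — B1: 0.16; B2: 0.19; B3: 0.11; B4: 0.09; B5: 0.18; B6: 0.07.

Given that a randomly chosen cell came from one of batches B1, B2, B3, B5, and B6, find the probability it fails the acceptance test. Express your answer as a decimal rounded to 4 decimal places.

P(F|S) ≈ 0.1546

Let S = {B1, B2, B3, B5, B6}.
P(S) = 0.11 + 0.21 + 0.05 + 0.27 + 0.15 = 0.79.
P(F ∩ S) = 0.16·0.11 + 0.19·0.21 + 0.11·0.05 + 0.18·0.27 + 0.07·0.15 = 0.0176 + 0.0399 + 0.0055 + 0.0486 + 0.0105 = 0.1221.
P(F | S) = 0.1221 / 0.79 = 0.154557…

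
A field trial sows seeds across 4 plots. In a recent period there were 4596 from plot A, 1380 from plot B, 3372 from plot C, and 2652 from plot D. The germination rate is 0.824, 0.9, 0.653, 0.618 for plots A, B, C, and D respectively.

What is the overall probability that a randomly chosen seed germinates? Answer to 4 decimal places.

0.7392

Total: 4596 + 1380 + 3372 + 2652 = 12000.
P(A) = 4596/12000 = 0.383. P(B) = 1380/12000 = 0.115. P(C) = 3372/12000 = 0.281. P(D) = 2652/12000 = 0.221.
Summing over the partition,
P(G) = P(G|A)·P(A) + P(G|B)·P(B) + P(G|C)·P(C) + P(G|D)·P(D)
      = 0.824·0.383 + 0.9·0.115 + 0.653·0.281 + 0.618·0.221
      = 0.315592 + 0.1035 + 0.183493 + 0.136578 = 0.739163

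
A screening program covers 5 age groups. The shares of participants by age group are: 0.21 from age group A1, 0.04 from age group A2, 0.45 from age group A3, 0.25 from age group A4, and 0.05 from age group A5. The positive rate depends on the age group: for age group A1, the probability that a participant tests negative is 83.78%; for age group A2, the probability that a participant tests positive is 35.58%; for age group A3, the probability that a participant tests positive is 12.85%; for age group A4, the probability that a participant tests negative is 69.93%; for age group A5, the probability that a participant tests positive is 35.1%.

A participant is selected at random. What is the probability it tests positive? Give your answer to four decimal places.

P(T) ≈ 0.1988

P(T|A1) = 1 − 0.8378 = 0.1622.
P(T|A4) = 1 − 0.6993 = 0.3007.
By the law of total probability,
P(T) = P(T|A1)·P(A1) + P(T|A2)·P(A2) + P(T|A3)·P(A3) + P(T|A4)·P(A4) + P(T|A5)·P(A5)
      = 0.1622·0.21 + 0.3558·0.04 + 0.1285·0.45 + 0.3007·0.25 + 0.351·0.05
      = 0.034062 + 0.014232 + 0.057825 + 0.075175 + 0.01755 = 0.198844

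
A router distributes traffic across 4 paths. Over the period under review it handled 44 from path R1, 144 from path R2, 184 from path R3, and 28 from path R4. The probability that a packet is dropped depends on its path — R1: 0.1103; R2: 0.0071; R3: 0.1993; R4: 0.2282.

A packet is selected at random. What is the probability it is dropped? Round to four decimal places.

Total: 44 + 144 + 184 + 28 = 400.
P(R1) = 44/400 = 0.11. P(R2) = 144/400 = 0.36. P(R3) = 184/400 = 0.46. P(R4) = 28/400 = 0.07.
P(L) = P(L|R1)·P(R1) + P(L|R2)·P(R2) + P(L|R3)·P(R3) + P(L|R4)·P(R4)
      = 0.1103·0.11 + 0.0071·0.36 + 0.1993·0.46 + 0.2282·0.07
      = 0.012133 + 0.002556 + 0.091678 + 0.015974 = 0.122341

P(L) ≈ 0.1223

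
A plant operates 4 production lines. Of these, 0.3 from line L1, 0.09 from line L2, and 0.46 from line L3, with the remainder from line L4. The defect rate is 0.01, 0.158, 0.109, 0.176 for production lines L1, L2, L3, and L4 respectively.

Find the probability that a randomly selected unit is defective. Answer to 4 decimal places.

P(L4) = 1 − (0.3 + 0.09 + 0.46) = 0.15.
By the law of total probability,
P(D) = P(D|L1)·P(L1) + P(D|L2)·P(L2) + P(D|L3)·P(L3) + P(D|L4)·P(L4)
      = 0.01·0.3 + 0.158·0.09 + 0.109·0.46 + 0.176·0.15
      = 0.003 + 0.01422 + 0.05014 + 0.0264 = 0.09376

0.0938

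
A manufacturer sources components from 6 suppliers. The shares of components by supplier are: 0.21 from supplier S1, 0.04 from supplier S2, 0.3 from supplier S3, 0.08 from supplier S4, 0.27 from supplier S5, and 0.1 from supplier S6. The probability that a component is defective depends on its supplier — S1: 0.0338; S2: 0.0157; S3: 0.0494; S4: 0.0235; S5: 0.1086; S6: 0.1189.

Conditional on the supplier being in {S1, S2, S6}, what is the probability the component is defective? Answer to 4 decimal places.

Let S = {S1, S2, S6}.
P(S) = 0.21 + 0.04 + 0.1 = 0.35.
P(D ∩ S) = 0.0338·0.21 + 0.0157·0.04 + 0.1189·0.1 = 0.007098 + 0.000628 + 0.01189 = 0.019616.
P(D | S) = 0.019616 / 0.35 = 0.056046…

0.0560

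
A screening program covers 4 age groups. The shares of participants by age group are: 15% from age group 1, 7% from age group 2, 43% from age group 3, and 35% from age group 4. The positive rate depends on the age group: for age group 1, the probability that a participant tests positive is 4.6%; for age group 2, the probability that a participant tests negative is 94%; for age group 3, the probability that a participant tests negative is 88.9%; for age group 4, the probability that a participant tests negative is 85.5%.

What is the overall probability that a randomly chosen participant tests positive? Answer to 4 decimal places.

P(T|2) = 1 − 0.94 = 0.06.
P(T|3) = 1 − 0.889 = 0.111.
P(T|4) = 1 − 0.855 = 0.145.
Summing over the partition,
P(T) = P(T|1)·P(1) + P(T|2)·P(2) + P(T|3)·P(3) + P(T|4)·P(4)
      = 0.046·0.15 + 0.06·0.07 + 0.111·0.43 + 0.145·0.35
      = 0.0069 + 0.0042 + 0.04773 + 0.05075 = 0.10958

0.1096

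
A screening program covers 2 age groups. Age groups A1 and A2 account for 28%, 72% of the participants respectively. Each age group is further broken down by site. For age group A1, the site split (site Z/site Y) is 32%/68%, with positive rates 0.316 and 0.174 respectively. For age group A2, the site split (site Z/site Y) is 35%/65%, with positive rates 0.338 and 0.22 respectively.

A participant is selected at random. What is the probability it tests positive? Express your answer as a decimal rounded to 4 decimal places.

0.2496

P(T|A1) = 0.32·0.316 + 0.68·0.174 = 0.10112 + 0.11832 = 0.21944
P(T|A2) = 0.35·0.338 + 0.65·0.22 = 0.1183 + 0.143 = 0.2613
Then overall,
P(T) = 0.28·0.21944 + 0.72·0.2613
      = 0.0614432 + 0.188136 = 0.2495792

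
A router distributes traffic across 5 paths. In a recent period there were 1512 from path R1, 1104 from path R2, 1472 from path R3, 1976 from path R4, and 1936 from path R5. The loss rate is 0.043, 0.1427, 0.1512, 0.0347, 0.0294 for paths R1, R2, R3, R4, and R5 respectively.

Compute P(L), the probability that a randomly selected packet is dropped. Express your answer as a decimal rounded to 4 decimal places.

Total: 1512 + 1104 + 1472 + 1976 + 1936 = 8000.
P(R1) = 1512/8000 = 0.189. P(R2) = 1104/8000 = 0.138. P(R3) = 1472/8000 = 0.184. P(R4) = 1976/8000 = 0.247. P(R5) = 1936/8000 = 0.242.
Using total probability over the partition,
P(L) = P(L|R1)·P(R1) + P(L|R2)·P(R2) + P(L|R3)·P(R3) + P(L|R4)·P(R4) + P(L|R5)·P(R5)
      = 0.043·0.189 + 0.1427·0.138 + 0.1512·0.184 + 0.0347·0.247 + 0.0294·0.242
      = 0.008127 + 0.0196926 + 0.0278208 + 0.0085709 + 0.0071148 = 0.0713261

0.0713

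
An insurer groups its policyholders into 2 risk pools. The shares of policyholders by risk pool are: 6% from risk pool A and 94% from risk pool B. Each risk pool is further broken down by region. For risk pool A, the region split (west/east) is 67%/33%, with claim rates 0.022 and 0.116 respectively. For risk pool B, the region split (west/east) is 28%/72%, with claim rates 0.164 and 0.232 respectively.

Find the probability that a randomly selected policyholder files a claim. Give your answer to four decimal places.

0.2034

P(C|A) = 0.67·0.022 + 0.33·0.116 = 0.01474 + 0.03828 = 0.05302
P(C|B) = 0.28·0.164 + 0.72·0.232 = 0.04592 + 0.16704 = 0.21296
Then overall,
P(C) = 0.06·0.05302 + 0.94·0.21296
      = 0.0031812 + 0.2001824 = 0.2033636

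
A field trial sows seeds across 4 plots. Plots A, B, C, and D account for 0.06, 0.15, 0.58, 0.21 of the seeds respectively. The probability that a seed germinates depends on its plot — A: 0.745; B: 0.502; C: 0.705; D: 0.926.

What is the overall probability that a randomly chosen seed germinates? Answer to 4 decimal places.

P(G) ≈ 0.7234

By the law of total probability,
P(G) = P(G|A)·P(A) + P(G|B)·P(B) + P(G|C)·P(C) + P(G|D)·P(D)
      = 0.745·0.06 + 0.502·0.15 + 0.705·0.58 + 0.926·0.21
      = 0.0447 + 0.0753 + 0.4089 + 0.19446 = 0.72336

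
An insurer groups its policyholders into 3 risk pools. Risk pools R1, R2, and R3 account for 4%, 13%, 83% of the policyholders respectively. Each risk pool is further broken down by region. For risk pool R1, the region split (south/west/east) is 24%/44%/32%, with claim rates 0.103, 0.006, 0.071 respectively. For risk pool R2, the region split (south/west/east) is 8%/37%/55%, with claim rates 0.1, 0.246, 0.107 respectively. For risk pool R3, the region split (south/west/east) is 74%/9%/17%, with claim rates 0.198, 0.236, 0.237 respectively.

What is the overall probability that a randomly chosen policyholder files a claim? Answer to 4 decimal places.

P(C) ≈ 0.1952

P(C|R1) = 0.24·0.103 + 0.44·0.006 + 0.32·0.071 = 0.02472 + 0.00264 + 0.02272 = 0.05008
P(C|R2) = 0.08·0.1 + 0.37·0.246 + 0.55·0.107 = 0.008 + 0.09102 + 0.05885 = 0.15787
P(C|R3) = 0.74·0.198 + 0.09·0.236 + 0.17·0.237 = 0.14652 + 0.02124 + 0.04029 = 0.20805
Then overall,
P(C) = 0.04·0.05008 + 0.13·0.15787 + 0.83·0.20805
      = 0.0020032 + 0.0205231 + 0.1726815 = 0.1952078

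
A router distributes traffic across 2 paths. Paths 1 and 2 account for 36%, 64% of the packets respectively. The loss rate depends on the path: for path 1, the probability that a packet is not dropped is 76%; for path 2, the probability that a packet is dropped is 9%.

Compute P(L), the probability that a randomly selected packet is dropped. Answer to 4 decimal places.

0.1440

P(L|1) = 1 − 0.76 = 0.24.
Summing over the partition,
P(L) = P(L|1)·P(1) + P(L|2)·P(2)
      = 0.24·0.36 + 0.09·0.64
      = 0.0864 + 0.0576 = 0.144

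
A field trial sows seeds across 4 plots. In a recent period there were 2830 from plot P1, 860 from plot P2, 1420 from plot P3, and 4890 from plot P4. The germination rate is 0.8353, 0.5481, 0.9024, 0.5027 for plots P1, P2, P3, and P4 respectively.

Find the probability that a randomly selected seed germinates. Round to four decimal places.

Total: 2830 + 860 + 1420 + 4890 = 10000.
P(P1) = 2830/10000 = 0.283. P(P2) = 860/10000 = 0.086. P(P3) = 1420/10000 = 0.142. P(P4) = 4890/10000 = 0.489.
Summing over the partition,
P(G) = P(G|P1)·P(P1) + P(G|P2)·P(P2) + P(G|P3)·P(P3) + P(G|P4)·P(P4)
      = 0.8353·0.283 + 0.5481·0.086 + 0.9024·0.142 + 0.5027·0.489
      = 0.2363899 + 0.0471366 + 0.1281408 + 0.2458203 = 0.6574876

0.6575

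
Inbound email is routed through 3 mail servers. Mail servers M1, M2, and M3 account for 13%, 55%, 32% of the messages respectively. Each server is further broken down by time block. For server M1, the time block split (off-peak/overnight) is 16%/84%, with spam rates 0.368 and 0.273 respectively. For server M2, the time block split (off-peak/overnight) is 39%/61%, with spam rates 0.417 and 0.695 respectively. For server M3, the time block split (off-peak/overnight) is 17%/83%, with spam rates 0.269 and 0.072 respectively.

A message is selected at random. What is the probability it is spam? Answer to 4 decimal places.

P(S|M1) = 0.16·0.368 + 0.84·0.273 = 0.05888 + 0.22932 = 0.2882
P(S|M2) = 0.39·0.417 + 0.61·0.695 = 0.16263 + 0.42395 = 0.58658
P(S|M3) = 0.17·0.269 + 0.83·0.072 = 0.04573 + 0.05976 = 0.10549
By total probability over the outer partition,
P(S) = 0.13·0.2882 + 0.55·0.58658 + 0.32·0.10549
      = 0.037466 + 0.322619 + 0.0337568 = 0.3938418

P(S) ≈ 0.3938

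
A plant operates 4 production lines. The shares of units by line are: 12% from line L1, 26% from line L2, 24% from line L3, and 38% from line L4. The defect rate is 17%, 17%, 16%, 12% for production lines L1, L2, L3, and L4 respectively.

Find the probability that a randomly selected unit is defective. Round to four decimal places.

Using total probability over the partition,
P(D) = P(D|L1)·P(L1) + P(D|L2)·P(L2) + P(D|L3)·P(L3) + P(D|L4)·P(L4)
      = 0.17·0.12 + 0.17·0.26 + 0.16·0.24 + 0.12·0.38
      = 0.0204 + 0.0442 + 0.0384 + 0.0456 = 0.1486

P(D) ≈ 0.1486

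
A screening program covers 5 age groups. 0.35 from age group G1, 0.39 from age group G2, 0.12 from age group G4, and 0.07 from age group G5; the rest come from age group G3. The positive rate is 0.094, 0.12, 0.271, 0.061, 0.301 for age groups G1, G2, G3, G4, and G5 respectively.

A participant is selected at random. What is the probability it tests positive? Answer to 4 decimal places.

P(G3) = 1 − (0.35 + 0.39 + 0.12 + 0.07) = 0.07.
Using total probability over the partition,
P(T) = P(T|G1)·P(G1) + P(T|G2)·P(G2) + P(T|G3)·P(G3) + P(T|G4)·P(G4) + P(T|G5)·P(G5)
      = 0.094·0.35 + 0.12·0.39 + 0.271·0.07 + 0.061·0.12 + 0.301·0.07
      = 0.0329 + 0.0468 + 0.01897 + 0.00732 + 0.02107 = 0.12706

0.1271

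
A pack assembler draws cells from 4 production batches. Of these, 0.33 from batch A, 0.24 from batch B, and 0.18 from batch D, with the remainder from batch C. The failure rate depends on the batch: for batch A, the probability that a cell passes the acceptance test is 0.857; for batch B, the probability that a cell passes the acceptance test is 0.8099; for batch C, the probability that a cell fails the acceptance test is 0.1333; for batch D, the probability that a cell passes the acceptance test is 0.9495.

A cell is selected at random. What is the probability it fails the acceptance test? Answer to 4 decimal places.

0.1352

P(C) = 1 − (0.33 + 0.24 + 0.18) = 0.25.
P(F|A) = 1 − 0.857 = 0.143.
P(F|B) = 1 − 0.8099 = 0.1901.
P(F|D) = 1 − 0.9495 = 0.0505.
P(F) = P(F|A)·P(A) + P(F|B)·P(B) + P(F|C)·P(C) + P(F|D)·P(D)
      = 0.143·0.33 + 0.1901·0.24 + 0.1333·0.25 + 0.0505·0.18
      = 0.04719 + 0.045624 + 0.033325 + 0.00909 = 0.135229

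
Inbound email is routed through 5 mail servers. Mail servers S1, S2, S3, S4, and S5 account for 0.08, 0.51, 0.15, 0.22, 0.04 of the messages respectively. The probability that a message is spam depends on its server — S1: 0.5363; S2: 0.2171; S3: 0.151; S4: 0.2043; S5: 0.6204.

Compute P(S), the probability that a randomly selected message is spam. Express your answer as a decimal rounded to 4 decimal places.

P(S) = P(S|S1)·P(S1) + P(S|S2)·P(S2) + P(S|S3)·P(S3) + P(S|S4)·P(S4) + P(S|S5)·P(S5)
      = 0.5363·0.08 + 0.2171·0.51 + 0.151·0.15 + 0.2043·0.22 + 0.6204·0.04
      = 0.042904 + 0.110721 + 0.02265 + 0.044946 + 0.024816 = 0.246037

P(S) ≈ 0.2460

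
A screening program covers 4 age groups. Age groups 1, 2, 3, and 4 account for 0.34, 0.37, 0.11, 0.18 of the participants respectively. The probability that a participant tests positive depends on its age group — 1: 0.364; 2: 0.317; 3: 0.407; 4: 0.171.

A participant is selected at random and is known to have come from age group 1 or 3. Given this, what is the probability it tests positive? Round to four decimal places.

0.3745

Let S = {1, 3}.
P(S) = 0.34 + 0.11 = 0.45.
P(T ∩ S) = 0.364·0.34 + 0.407·0.11 = 0.12376 + 0.04477 = 0.16853.
P(T | S) = 0.16853 / 0.45 = 0.374511…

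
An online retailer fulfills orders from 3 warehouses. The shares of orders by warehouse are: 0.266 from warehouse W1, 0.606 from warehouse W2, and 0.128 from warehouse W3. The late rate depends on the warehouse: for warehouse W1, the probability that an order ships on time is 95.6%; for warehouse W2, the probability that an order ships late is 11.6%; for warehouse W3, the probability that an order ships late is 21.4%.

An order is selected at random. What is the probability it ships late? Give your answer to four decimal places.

P(L) ≈ 0.1094

P(L|W1) = 1 − 0.956 = 0.044.
P(L) = P(L|W1)·P(W1) + P(L|W2)·P(W2) + P(L|W3)·P(W3)
      = 0.044·0.266 + 0.116·0.606 + 0.214·0.128
      = 0.011704 + 0.070296 + 0.027392 = 0.109392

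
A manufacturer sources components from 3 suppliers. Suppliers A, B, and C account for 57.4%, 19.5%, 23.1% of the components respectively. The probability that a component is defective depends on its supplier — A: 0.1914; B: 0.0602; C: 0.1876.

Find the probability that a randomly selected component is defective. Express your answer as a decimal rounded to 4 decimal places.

0.1649

P(D) = P(D|A)·P(A) + P(D|B)·P(B) + P(D|C)·P(C)
      = 0.1914·0.574 + 0.0602·0.195 + 0.1876·0.231
      = 0.1098636 + 0.011739 + 0.0433356 = 0.1649382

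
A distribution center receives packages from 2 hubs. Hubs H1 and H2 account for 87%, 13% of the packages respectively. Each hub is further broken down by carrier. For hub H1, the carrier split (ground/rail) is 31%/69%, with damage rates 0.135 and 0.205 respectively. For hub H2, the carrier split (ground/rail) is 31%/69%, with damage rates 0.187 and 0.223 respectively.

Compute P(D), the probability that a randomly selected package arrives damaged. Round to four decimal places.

P(D) ≈ 0.1870

P(D|H1) = 0.31·0.135 + 0.69·0.205 = 0.04185 + 0.14145 = 0.1833
P(D|H2) = 0.31·0.187 + 0.69·0.223 = 0.05797 + 0.15387 = 0.21184
Then overall,
P(D) = 0.87·0.1833 + 0.13·0.21184
      = 0.159471 + 0.0275392 = 0.1870102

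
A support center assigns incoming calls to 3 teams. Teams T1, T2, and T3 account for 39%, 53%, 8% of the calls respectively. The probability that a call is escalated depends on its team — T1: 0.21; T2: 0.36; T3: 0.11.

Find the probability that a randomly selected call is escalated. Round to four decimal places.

0.2815

Summing over the partition,
P(E) = P(E|T1)·P(T1) + P(E|T2)·P(T2) + P(E|T3)·P(T3)
      = 0.21·0.39 + 0.36·0.53 + 0.11·0.08
      = 0.0819 + 0.1908 + 0.0088 = 0.2815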